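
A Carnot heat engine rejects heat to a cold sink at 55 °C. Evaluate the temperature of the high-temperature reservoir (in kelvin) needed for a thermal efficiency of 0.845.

T_C = 55 °C → 55 + 273.15 = 328.15 K.
From η = 1 − T_C/T_H, solving for T_H gives T_H = T_C/(1 − η) = 328.15/(1 − 0.845) = 2120 K.

T_H ≈ 2120 K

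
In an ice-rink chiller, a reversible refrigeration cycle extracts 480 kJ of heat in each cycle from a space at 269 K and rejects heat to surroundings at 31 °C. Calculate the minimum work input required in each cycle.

W_in ≈ 62.72 kJ

T_H = 31 °C → 31 + 273.15 = 304.15 K.
For a reversible refrigerator, COP_R = T_C/(T_H − T_C) = 269.00/35.15 = 7.6529.
W = Q_C/COP_R = 480/7.6529 = 62.72 kJ.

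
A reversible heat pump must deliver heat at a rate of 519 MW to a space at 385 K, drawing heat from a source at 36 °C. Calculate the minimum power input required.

Ẇ_in ≈ 102 MW

T_C = 36 °C → 36 + 273.15 = 309.15 K.
For a reversible heat pump, COP_HP = T_H/(T_H − T_C) = 385.00/75.85 = 5.0758.
W = Q_H/COP_HP = 519/5.0758 = 102 MW.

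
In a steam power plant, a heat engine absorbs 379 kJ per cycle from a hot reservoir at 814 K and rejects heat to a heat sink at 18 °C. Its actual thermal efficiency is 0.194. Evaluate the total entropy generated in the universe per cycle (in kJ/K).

T_C = 18 °C → 18 + 273.15 = 291.15 K.
W = η·Q_H = 0.194 × 379 = 73.53 kJ, so Q_C = Q_H − W = 305.5 kJ.
The hot reservoir loses entropy Q_H/T_H = 379/814.00 = 0.4656 kJ/K; the cold reservoir gains Q_C/T_C = 305.5/291.15 = 1.049 kJ/K.
ΔS_univ = −Q_H/T_H + Q_C/T_C = 0.5836 kJ/K (> 0, since η = 0.194 < η_Carnot = 0.642).

ΔS_univ ≈ 0.5836 kJ/K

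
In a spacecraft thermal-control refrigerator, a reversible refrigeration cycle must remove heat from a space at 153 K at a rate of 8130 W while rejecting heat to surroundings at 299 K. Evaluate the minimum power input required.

Carnot COP: COP_R = T_C/(T_H − T_C) = 153.00/146.00 = 1.0479.
W = Q_C/COP_R = 8130/1.0479 = 7758 W.

Ẇ_in ≈ 7758 W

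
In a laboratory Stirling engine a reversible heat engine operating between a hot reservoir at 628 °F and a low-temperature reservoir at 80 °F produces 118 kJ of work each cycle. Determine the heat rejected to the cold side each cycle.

Q_C ≈ 116 kJ

T_H = 628 °F → (628 − 32) × 5/9 = 331.11 °C = 604.26 K.
T_C = 80 °F → (80 − 32) × 5/9 = 26.67 °C = 299.82 K.
For a reversible engine, η = 1 − T_C/T_H = 1 − 299.82/604.26 = 0.5038.
Since Q_C/Q_H = T_C/T_H and Q_H = W/η, Q_C = W·T_C/(T_H − T_C) = 118 × 299.82/304.44 = 116 kJ.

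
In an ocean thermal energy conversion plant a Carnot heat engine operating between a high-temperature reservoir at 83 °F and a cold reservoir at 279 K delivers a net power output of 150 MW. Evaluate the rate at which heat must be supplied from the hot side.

Q̇_H ≈ 2010 MW

T_H = 83 °F → (83 − 32) × 5/9 = 28.33 °C = 301.48 K.
For a reversible engine, η = 1 − T_C/T_H = 1 − 279.00/301.48 = 0.0746.
Q_H = W/η = 150/0.0746 = 2010 MW.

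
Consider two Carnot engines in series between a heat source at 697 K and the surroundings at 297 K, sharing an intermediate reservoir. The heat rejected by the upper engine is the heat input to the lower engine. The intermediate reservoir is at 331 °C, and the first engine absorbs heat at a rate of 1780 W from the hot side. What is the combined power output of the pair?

Ẇ_total ≈ 1022 W

Two reversible stages in series are equivalent to a single Carnot engine between T_H and T_C, so η_total = 1 − T_C/T_H = 1 − 297.00/697.00 = 0.5739.
W_total = η_total · Q_H = 0.5739 × 1780 = 1022 W.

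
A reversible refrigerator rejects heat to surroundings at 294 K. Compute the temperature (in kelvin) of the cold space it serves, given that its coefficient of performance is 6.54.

T_C ≈ 255.0 K

COP_R = T_C/(T_H − T_C) ⇒ T_C = T_H·COP_R/(1 + COP_R) = 294.00 × 6.54/(1 + 6.54) = 255.0 K.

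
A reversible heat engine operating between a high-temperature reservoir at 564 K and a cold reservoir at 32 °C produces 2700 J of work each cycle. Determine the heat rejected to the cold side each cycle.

Q_C ≈ 3180 J

T_C = 32 °C → 32 + 273.15 = 305.15 K.
The Carnot efficiency is η = 1 − T_C/T_H = 1 − 305.15/564.00 = 0.4590.
Since Q_C/Q_H = T_C/T_H and Q_H = W/η, Q_C = W·T_C/(T_H − T_C) = 2700 × 305.15/258.85 = 3180 J.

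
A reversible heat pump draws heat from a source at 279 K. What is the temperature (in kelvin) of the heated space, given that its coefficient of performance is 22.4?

COP_HP = T_H/(T_H − T_C) ⇒ T_H = T_C·COP_HP/(COP_HP − 1) = 279.00 × 22.4/(22.4 − 1) = 292.0 K.

T_H ≈ 292.0 K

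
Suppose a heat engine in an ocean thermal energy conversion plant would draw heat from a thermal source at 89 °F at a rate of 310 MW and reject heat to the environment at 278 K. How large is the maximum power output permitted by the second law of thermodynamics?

Ẇ_max ≈ 27.3 MW

T_H = 89 °F → (89 − 32) × 5/9 = 31.67 °C = 304.82 K.
The second-law ceiling is the Carnot efficiency, η_max = 1 − T_C/T_H = 1 − 278.00/304.82 = 0.0880.
W_max = η_max · Q_H = 0.0880 × 310 = 27.3 MW.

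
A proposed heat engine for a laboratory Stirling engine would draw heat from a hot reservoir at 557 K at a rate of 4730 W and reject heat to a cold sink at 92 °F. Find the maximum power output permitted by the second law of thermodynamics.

T_C = 92 °F → (92 − 32) × 5/9 = 33.33 °C = 306.48 K.
The second-law ceiling is the Carnot efficiency, η_max = 1 − T_C/T_H = 1 − 306.48/557.00 = 0.4498.
W_max = η_max · Q_H = 0.4498 × 4730 = 2130 W.

Ẇ_max ≈ 2130 W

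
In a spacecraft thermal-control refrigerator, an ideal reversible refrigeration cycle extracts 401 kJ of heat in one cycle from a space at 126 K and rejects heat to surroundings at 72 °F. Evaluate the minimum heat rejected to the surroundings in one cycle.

T_H = 72 °F → (72 − 32) × 5/9 = 22.22 °C = 295.37 K.
For a reversible cycle Q_H/Q_C = T_H/T_C, so Q_H = Q_C·T_H/T_C = 401 × 295.37/126.00 = 940.0 kJ.

Q_H ≈ 940.0 kJ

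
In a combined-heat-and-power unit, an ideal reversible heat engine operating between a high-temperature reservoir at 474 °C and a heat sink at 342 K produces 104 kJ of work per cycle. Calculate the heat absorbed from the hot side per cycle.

T_H = 474 °C → 474 + 273.15 = 747.15 K.
Since the cycle is reversible, η = 1 − T_C/T_H = 1 − 342.00/747.15 = 0.5423.
Q_H = W/η = 104/0.5423 = 191.8 kJ.

Q_H ≈ 191.8 kJ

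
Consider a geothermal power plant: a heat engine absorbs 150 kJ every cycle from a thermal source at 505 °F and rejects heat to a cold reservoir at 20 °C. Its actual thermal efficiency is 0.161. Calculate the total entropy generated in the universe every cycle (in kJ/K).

ΔS_univ ≈ 0.149 kJ/K

T_H = 505 °F → (505 − 32) × 5/9 = 262.78 °C = 535.93 K.
T_C = 20 °C → 20 + 273.15 = 293.15 K.
W = η·Q_H = 0.161 × 150 = 24.15 kJ, so Q_C = Q_H − W = 125.8 kJ.
Entropy balance on the reservoirs: −Q_H/T_H = -0.2799 kJ/K, +Q_C/T_C = 0.4293 kJ/K.
ΔS_univ = −Q_H/T_H + Q_C/T_C = 0.149 kJ/K (> 0, since η = 0.161 < η_Carnot = 0.453).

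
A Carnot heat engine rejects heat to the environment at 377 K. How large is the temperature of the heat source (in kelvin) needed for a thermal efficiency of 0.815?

T_H ≈ 2040 K

From η = 1 − T_C/T_H, solving for T_H gives T_H = T_C/(1 − η) = 377.00/(1 − 0.815) = 2040 K.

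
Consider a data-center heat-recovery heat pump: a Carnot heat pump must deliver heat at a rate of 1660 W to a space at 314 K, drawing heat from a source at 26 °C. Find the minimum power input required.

T_C = 26 °C → 26 + 273.15 = 299.15 K.
COP_HP = T_H/(T_H − T_C) = 314.00/14.85 = 21.1448.
W = Q_H/COP_HP = 1660/21.1448 = 78.5 W.

Ẇ_in ≈ 78.5 W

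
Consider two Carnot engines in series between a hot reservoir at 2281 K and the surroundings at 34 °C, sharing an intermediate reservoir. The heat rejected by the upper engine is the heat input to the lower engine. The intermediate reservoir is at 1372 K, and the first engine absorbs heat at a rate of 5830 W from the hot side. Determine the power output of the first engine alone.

T_C = 34 °C → 34 + 273.15 = 307.15 K.
First-stage efficiency η₁ = 1 − T_m/T_H = 1 − 1372.00/2281.00 = 0.3985.
W₁ = η₁·Q_H = 0.3985 × 5830 = 2320 W.

Ẇ₁ ≈ 2320 W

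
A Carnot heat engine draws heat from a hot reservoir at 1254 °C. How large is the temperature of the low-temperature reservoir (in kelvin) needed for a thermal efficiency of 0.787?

T_C ≈ 325 K

T_H = 1254 °C → 1254 + 273.15 = 1527.15 K.
From η = 1 − T_C/T_H, T_C = T_H·(1 − η) = 1527.15 × (1 − 0.787) = 325 K.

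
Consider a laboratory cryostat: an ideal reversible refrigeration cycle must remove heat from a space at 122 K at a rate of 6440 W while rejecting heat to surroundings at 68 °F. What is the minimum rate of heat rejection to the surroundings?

Q̇_H ≈ 15470 W

T_H = 68 °F → (68 − 32) × 5/9 = 20.00 °C = 293.15 K.
For a reversible cycle Q_H/Q_C = T_H/T_C, so Q_H = Q_C·T_H/T_C = 6440 × 293.15/122.00 = 15470 W.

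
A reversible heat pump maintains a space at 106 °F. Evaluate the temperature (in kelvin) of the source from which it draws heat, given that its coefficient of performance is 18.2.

T_H = 106 °F → (106 − 32) × 5/9 = 41.11 °C = 314.26 K.
COP_HP = T_H/(T_H − T_C) ⇒ T_C = T_H·(COP_HP − 1)/COP_HP = 314.26 × (18.2 − 1)/18.2 = 297 K.

T_C ≈ 297 K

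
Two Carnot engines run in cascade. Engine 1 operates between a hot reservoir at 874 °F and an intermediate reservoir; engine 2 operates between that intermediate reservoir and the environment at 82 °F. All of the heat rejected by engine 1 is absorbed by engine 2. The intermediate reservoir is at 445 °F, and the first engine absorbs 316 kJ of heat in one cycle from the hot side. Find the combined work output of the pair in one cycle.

W_total ≈ 187.7 kJ

T_H = 874 °F → (874 − 32) × 5/9 = 467.78 °C = 740.93 K.
T_C = 82 °F → (82 − 32) × 5/9 = 27.78 °C = 300.93 K.
Two reversible stages in series are equivalent to a single Carnot engine between T_H and T_C, so η_total = 1 − T_C/T_H = 1 − 300.93/740.93 = 0.5939.
W_total = η_total · Q_H = 0.5939 × 316 = 187.7 kJ.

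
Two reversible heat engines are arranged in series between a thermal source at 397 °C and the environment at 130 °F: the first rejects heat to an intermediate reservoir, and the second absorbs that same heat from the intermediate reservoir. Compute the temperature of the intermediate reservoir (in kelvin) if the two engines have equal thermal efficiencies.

T_m ≈ 469 K

T_H = 397 °C → 397 + 273.15 = 670.15 K.
T_C = 130 °F → (130 − 32) × 5/9 = 54.44 °C = 327.59 K.
Equal efficiencies require 1 − T_m/T_H = 1 − T_C/T_m, i.e. T_m/T_H = T_C/T_m, so T_m = √(T_H·T_C) = √(670.15 × 327.59) = 469 K.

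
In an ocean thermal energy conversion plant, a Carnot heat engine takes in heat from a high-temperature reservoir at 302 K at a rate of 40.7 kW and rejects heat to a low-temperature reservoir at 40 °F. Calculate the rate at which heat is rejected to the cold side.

Q̇_C ≈ 37.4 kW

T_C = 40 °F → (40 − 32) × 5/9 = 4.44 °C = 277.59 K.
Since the cycle is reversible, η = 1 − T_C/T_H = 1 − 277.59/302.00 = 0.0808.
For a reversible cycle Q_C/Q_H = T_C/T_H, so Q_C = 40.7 × 277.59/302.00 = 37.4 kW.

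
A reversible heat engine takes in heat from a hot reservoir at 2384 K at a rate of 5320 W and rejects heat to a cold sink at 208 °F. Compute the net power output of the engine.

T_C = 208 °F → (208 − 32) × 5/9 = 97.78 °C = 370.93 K.
For a reversible engine, η = 1 − T_C/T_H = 1 − 370.93/2384.00 = 0.8444.
W = η·Q_H = 0.8444 × 5320 = 4492 W.

Ẇ ≈ 4492 W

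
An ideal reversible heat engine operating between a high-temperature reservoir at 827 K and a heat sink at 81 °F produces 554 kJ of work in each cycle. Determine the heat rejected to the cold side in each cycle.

Q_C ≈ 316.0 kJ

T_C = 81 °F → (81 − 32) × 5/9 = 27.22 °C = 300.37 K.
η_rev = 1 − T_C/T_H = 1 − 300.37/827.00 = 0.6368.
Since Q_C/Q_H = T_C/T_H and Q_H = W/η, Q_C = W·T_C/(T_H − T_C) = 554 × 300.37/526.63 = 316.0 kJ.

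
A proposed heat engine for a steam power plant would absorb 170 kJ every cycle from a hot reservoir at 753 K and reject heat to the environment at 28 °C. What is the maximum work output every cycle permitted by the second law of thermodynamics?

W_max ≈ 102.0 kJ

T_C = 28 °C → 28 + 273.15 = 301.15 K.
The second-law ceiling is the Carnot efficiency, η_max = 1 − T_C/T_H = 1 − 301.15/753.00 = 0.6001.
W_max = η_max · Q_H = 0.6001 × 170 = 102.0 kJ.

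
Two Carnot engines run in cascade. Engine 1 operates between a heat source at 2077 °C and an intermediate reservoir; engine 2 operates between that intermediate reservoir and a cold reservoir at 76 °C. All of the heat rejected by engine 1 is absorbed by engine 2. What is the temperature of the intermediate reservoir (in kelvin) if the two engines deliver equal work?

T_H = 2077 °C → 2077 + 273.15 = 2350.15 K.
T_C = 76 °C → 76 + 273.15 = 349.15 K.
For reversible stages Q_m = Q_H·(T_m/T_H). Setting W₁ = Q_H(1 − T_m/T_H) equal to W₂ = Q_m(1 − T_C/T_m) = Q_H·(T_m − T_C)/T_H gives T_H − T_m = T_m − T_C, so T_m = (T_H + T_C)/2 = (2350.15 + 349.15)/2 = 1350 K.

T_m ≈ 1350 K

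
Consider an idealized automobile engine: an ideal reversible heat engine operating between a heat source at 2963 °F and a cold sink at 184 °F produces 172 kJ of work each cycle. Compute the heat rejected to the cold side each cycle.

T_H = 2963 °F → (2963 − 32) × 5/9 = 1628.33 °C = 1901.48 K.
T_C = 184 °F → (184 − 32) × 5/9 = 84.44 °C = 357.59 K.
Since the cycle is reversible, η = 1 − T_C/T_H = 1 − 357.59/1901.48 = 0.8119.
Since Q_C/Q_H = T_C/T_H and Q_H = W/η, Q_C = W·T_C/(T_H − T_C) = 172 × 357.59/1543.89 = 39.8 kJ.

Q_C ≈ 39.8 kJ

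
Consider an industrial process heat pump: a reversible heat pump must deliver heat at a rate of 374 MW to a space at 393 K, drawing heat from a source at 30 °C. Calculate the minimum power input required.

T_C = 30 °C → 30 + 273.15 = 303.15 K.
Reversible heating COP: COP_HP = T_H/(T_H − T_C) = 393.00/89.85 = 4.3740.
W = Q_H/COP_HP = 374/4.3740 = 85.5 MW.

Ẇ_in ≈ 85.5 MW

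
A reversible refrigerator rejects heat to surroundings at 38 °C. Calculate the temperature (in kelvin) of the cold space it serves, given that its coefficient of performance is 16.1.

T_H = 38 °C → 38 + 273.15 = 311.15 K.
COP_R = T_C/(T_H − T_C) ⇒ T_C = T_H·COP_R/(1 + COP_R) = 311.15 × 16.1/(1 + 16.1) = 293.0 K.

T_C ≈ 293.0 K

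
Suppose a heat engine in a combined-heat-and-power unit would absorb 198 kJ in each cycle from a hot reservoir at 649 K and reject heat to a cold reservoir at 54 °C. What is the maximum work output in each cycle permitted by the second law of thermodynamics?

T_C = 54 °C → 54 + 273.15 = 327.15 K.
The upper bound on efficiency is η_max = 1 − T_C/T_H = 1 − 327.15/649.00 = 0.4959.
W_max = η_max · Q_H = 0.4959 × 198 = 98.2 kJ.

W_max ≈ 98.2 kJ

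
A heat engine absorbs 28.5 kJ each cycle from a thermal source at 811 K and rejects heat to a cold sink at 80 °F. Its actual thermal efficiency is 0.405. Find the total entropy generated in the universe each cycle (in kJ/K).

T_C = 80 °F → (80 − 32) × 5/9 = 26.67 °C = 299.82 K.
W = η·Q_H = 0.405 × 28.5 = 11.54 kJ, so Q_C = Q_H − W = 16.96 kJ.
Entropy balance on the reservoirs: −Q_H/T_H = -0.03514 kJ/K, +Q_C/T_C = 0.05656 kJ/K.
ΔS_univ = −Q_H/T_H + Q_C/T_C = 0.02142 kJ/K (> 0, since η = 0.405 < η_Carnot = 0.630).

ΔS_univ ≈ 0.02142 kJ/K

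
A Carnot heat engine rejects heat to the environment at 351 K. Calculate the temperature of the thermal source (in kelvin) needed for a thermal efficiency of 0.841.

From η = 1 − T_C/T_H, solving for T_H gives T_H = T_C/(1 − η) = 351.00/(1 − 0.841) = 2208 K.

T_H ≈ 2208 K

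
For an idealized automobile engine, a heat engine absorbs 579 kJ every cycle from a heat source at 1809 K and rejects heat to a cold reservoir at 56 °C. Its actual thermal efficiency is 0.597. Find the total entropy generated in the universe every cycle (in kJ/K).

T_C = 56 °C → 56 + 273.15 = 329.15 K.
W = η·Q_H = 0.597 × 579 = 345.7 kJ, so Q_C = Q_H − W = 233.3 kJ.
The hot reservoir loses entropy Q_H/T_H = 579/1809.00 = 0.3201 kJ/K; the cold reservoir gains Q_C/T_C = 233.3/329.15 = 0.7089 kJ/K.
ΔS_univ = −Q_H/T_H + Q_C/T_C = 0.389 kJ/K (> 0, since η = 0.597 < η_Carnot = 0.818).

ΔS_univ ≈ 0.389 kJ/K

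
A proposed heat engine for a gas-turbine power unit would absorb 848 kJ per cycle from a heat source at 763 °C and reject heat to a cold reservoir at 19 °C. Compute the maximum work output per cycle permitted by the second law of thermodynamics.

W_max ≈ 609 kJ

T_H = 763 °C → 763 + 273.15 = 1036.15 K.
T_C = 19 °C → 19 + 273.15 = 292.15 K.
The upper bound on efficiency is η_max = 1 − T_C/T_H = 1 − 292.15/1036.15 = 0.7180.
W_max = η_max · Q_H = 0.7180 × 848 = 609 kJ.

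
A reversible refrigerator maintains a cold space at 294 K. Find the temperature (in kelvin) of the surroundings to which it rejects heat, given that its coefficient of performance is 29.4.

T_H ≈ 304.0 K

COP_R = T_C/(T_H − T_C) ⇒ T_H = T_C·(1 + 1/COP_R) = 294.00 × (1 + 1/29.4) = 304.0 K.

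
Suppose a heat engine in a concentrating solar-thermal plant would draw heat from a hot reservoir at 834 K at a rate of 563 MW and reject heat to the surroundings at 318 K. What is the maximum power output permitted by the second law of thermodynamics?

By the Carnot theorem, η_max = 1 − T_C/T_H = 1 − 318.00/834.00 = 0.6187.
W_max = η_max · Q_H = 0.6187 × 563 = 348 MW.

Ẇ_max ≈ 348 MW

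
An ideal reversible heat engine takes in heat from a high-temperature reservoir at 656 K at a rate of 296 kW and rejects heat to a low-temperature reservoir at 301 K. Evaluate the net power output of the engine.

Carnot efficiency: η = 1 − T_C/T_H = 1 − 301.00/656.00 = 0.5412.
W = η·Q_H = 0.5412 × 296 = 160.2 kW.

Ẇ ≈ 160.2 kW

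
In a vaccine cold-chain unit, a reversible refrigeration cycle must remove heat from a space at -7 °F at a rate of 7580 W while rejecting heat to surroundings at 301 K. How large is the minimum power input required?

Ẇ_in ≈ 1492 W

T_C = -7 °F → (-7 − 32) × 5/9 = -21.67 °C = 251.48 K.
COP_R = T_C/(T_H − T_C) = 251.48/49.52 = 5.0788.
W = Q_C/COP_R = 7580/5.0788 = 1492 W.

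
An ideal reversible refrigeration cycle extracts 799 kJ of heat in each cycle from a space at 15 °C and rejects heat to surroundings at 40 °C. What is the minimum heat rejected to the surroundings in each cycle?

Q_H ≈ 868 kJ

T_H = 40 °C → 40 + 273.15 = 313.15 K.
T_C = 15 °C → 15 + 273.15 = 288.15 K.
For a reversible cycle Q_H/Q_C = T_H/T_C, so Q_H = Q_C·T_H/T_C = 799 × 313.15/288.15 = 868 kJ.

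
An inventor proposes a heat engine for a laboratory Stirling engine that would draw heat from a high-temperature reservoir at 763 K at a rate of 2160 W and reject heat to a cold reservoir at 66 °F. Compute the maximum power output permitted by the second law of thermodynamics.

T_C = 66 °F → (66 − 32) × 5/9 = 18.89 °C = 292.04 K.
The second-law ceiling is the Carnot efficiency, η_max = 1 − T_C/T_H = 1 − 292.04/763.00 = 0.6172.
W_max = η_max · Q_H = 0.6172 × 2160 = 1333 W.

Ẇ_max ≈ 1333 W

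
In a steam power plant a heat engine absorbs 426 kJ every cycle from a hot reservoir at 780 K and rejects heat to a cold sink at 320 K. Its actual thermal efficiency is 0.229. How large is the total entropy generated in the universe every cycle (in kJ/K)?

ΔS_univ ≈ 0.4802 kJ/K

W = η·Q_H = 0.229 × 426 = 97.55 kJ, so Q_C = Q_H − W = 328.4 kJ.
Entropy balance on the reservoirs: −Q_H/T_H = -0.5462 kJ/K, +Q_C/T_C = 1.026 kJ/K.
ΔS_univ = −Q_H/T_H + Q_C/T_C = 0.4802 kJ/K (> 0, since η = 0.229 < η_Carnot = 0.590).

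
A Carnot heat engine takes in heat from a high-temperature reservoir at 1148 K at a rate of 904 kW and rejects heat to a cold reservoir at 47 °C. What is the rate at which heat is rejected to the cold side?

T_C = 47 °C → 47 + 273.15 = 320.15 K.
Carnot efficiency: η = 1 − T_C/T_H = 1 − 320.15/1148.00 = 0.7211.
For a reversible cycle Q_C/Q_H = T_C/T_H, so Q_C = 904 × 320.15/1148.00 = 252.1 kW.

Q̇_C ≈ 252.1 kW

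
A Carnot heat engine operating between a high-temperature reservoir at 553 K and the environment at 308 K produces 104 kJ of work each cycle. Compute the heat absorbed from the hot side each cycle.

η_rev = 1 − T_C/T_H = 1 − 308.00/553.00 = 0.4430.
Q_H = W/η = 104/0.4430 = 235 kJ.

Q_H ≈ 235 kJ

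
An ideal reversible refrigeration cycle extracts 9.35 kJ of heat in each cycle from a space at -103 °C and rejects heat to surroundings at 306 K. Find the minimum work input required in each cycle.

W_in ≈ 7.47 kJ

T_C = -103 °C → -103 + 273.15 = 170.15 K.
The reversible coefficient of performance is COP_R = T_C/(T_H − T_C) = 170.15/135.85 = 1.2525.
W = Q_C/COP_R = 9.35/1.2525 = 7.47 kJ.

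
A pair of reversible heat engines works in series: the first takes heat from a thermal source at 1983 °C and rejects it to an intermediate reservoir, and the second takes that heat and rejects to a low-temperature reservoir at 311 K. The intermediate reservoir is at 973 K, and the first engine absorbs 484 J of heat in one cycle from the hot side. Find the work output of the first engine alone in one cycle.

W₁ ≈ 275 J

T_H = 1983 °C → 1983 + 273.15 = 2256.15 K.
First-stage efficiency η₁ = 1 − T_m/T_H = 1 − 973.00/2256.15 = 0.5687.
W₁ = η₁·Q_H = 0.5687 × 484 = 275 J.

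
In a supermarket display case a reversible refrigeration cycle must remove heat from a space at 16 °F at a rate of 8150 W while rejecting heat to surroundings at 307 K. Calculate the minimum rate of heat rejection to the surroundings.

Q̇_H ≈ 9468 W

T_C = 16 °F → (16 − 32) × 5/9 = -8.89 °C = 264.26 K.
For a reversible cycle Q_H/Q_C = T_H/T_C, so Q_H = Q_C·T_H/T_C = 8150 × 307.00/264.26 = 9468 W.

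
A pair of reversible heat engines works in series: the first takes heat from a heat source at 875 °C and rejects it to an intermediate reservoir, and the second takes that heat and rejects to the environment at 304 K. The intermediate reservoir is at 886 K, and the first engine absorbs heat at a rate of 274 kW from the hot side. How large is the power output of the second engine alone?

Ẇ₂ ≈ 139 kW

T_H = 875 °C → 875 + 273.15 = 1148.15 K.
Heat entering the second stage: Q_m = Q_H·(T_m/T_H) = 274 × 886.00/1148.15 = 211 kW.
Second-stage efficiency η₂ = 1 − T_C/T_m = 1 − 304.00/886.00 = 0.6569, so W₂ = η₂·Q_m = 139 kW.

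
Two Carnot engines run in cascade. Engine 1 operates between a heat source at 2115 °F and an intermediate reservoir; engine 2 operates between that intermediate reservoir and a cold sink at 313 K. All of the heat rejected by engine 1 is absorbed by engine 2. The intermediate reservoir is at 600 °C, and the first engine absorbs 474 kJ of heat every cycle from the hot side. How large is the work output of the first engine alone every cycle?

T_H = 2115 °F → (2115 − 32) × 5/9 = 1157.22 °C = 1430.37 K.
T_m = 600 °C → 600 + 273.15 = 873.15 K.
First-stage efficiency η₁ = 1 − T_m/T_H = 1 − 873.15/1430.37 = 0.3896.
W₁ = η₁·Q_H = 0.3896 × 474 = 185 kJ.

W₁ ≈ 185 kJ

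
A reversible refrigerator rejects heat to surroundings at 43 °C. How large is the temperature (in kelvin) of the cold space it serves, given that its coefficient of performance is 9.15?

T_H = 43 °C → 43 + 273.15 = 316.15 K.
COP_R = T_C/(T_H − T_C) ⇒ T_C = T_H·COP_R/(1 + COP_R) = 316.15 × 9.15/(1 + 9.15) = 285.0 K.

T_C ≈ 285.0 K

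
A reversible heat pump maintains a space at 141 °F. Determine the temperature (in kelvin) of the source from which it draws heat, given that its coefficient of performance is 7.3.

T_H = 141 °F → (141 − 32) × 5/9 = 60.56 °C = 333.71 K.
COP_HP = T_H/(T_H − T_C) ⇒ T_C = T_H·(COP_HP − 1)/COP_HP = 333.71 × (7.3 − 1)/7.3 = 288.0 K.

T_C ≈ 288.0 K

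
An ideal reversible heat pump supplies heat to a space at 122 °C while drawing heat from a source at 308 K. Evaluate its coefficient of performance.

COP_HP ≈ 4.53

T_H = 122 °C → 122 + 273.15 = 395.15 K.
The Carnot heat-pump COP is COP_HP = T_H/(T_H − T_C) = 395.15/(395.15 − 308.00) = 4.53.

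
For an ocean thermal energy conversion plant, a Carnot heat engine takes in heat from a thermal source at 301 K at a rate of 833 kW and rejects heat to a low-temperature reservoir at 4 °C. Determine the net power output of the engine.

T_C = 4 °C → 4 + 273.15 = 277.15 K.
η_rev = 1 − T_C/T_H = 1 − 277.15/301.00 = 0.0792.
W = η·Q_H = 0.0792 × 833 = 66.00 kW.

Ẇ ≈ 66.00 kW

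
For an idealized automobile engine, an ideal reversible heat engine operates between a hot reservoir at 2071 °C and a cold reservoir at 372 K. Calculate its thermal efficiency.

T_H = 2071 °C → 2071 + 273.15 = 2344.15 K.
For a reversible engine, η = 1 − T_C/T_H = 1 − 372.00/2344.15 = 0.841.

η ≈ 0.841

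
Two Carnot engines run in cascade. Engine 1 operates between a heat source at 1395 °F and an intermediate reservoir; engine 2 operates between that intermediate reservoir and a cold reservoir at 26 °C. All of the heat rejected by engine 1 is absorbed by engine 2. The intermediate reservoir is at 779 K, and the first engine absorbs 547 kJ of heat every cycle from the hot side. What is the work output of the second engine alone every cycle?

W₂ ≈ 254.7 kJ

T_H = 1395 °F → (1395 − 32) × 5/9 = 757.22 °C = 1030.37 K.
T_C = 26 °C → 26 + 273.15 = 299.15 K.
Heat entering the second stage: Q_m = Q_H·(T_m/T_H) = 547 × 779.00/1030.37 = 413.6 kJ.
Second-stage efficiency η₂ = 1 − T_C/T_m = 1 − 299.15/779.00 = 0.6160, so W₂ = η₂·Q_m = 254.7 kJ.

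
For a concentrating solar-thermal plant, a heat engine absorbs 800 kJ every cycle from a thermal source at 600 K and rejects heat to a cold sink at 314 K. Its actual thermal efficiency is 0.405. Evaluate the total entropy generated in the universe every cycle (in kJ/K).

ΔS_univ ≈ 0.183 kJ/K

W = η·Q_H = 0.405 × 800 = 324.0 kJ, so Q_C = Q_H − W = 476.0 kJ.
Reservoir entropy changes: ΔS_H = −Q_H/T_H = −800/600.00 = -1.333 kJ/K and ΔS_C = +Q_C/T_C = 476.0/314.00 = 1.516 kJ/K.
ΔS_univ = −Q_H/T_H + Q_C/T_C = 0.183 kJ/K (> 0, since η = 0.405 < η_Carnot = 0.477).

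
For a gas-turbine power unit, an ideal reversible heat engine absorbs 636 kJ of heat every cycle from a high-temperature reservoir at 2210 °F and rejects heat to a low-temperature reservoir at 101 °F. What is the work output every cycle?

T_H = 2210 °F → (2210 − 32) × 5/9 = 1210.00 °C = 1483.15 K.
T_C = 101 °F → (101 − 32) × 5/9 = 38.33 °C = 311.48 K.
Since the cycle is reversible, η = 1 − T_C/T_H = 1 − 311.48/1483.15 = 0.7900.
W = η·Q_H = 0.7900 × 636 = 502 kJ.

W ≈ 502 kJ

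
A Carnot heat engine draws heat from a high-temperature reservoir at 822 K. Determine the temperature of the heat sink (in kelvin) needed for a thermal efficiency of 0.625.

T_C ≈ 308 K

From η = 1 − T_C/T_H, T_C = T_H·(1 − η) = 822.00 × (1 − 0.625) = 308 K.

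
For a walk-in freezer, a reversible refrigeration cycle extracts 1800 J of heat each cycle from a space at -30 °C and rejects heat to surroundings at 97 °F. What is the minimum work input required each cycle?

W_in ≈ 489 J

T_H = 97 °F → (97 − 32) × 5/9 = 36.11 °C = 309.26 K.
T_C = -30 °C → -30 + 273.15 = 243.15 K.
The reversible coefficient of performance is COP_R = T_C/(T_H − T_C) = 243.15/66.11 = 3.6779.
W = Q_C/COP_R = 1800/3.6779 = 489 J.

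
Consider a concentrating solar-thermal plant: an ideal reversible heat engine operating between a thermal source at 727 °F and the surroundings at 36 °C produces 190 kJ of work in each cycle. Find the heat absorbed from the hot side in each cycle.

T_H = 727 °F → (727 − 32) × 5/9 = 386.11 °C = 659.26 K.
T_C = 36 °C → 36 + 273.15 = 309.15 K.
Since the cycle is reversible, η = 1 − T_C/T_H = 1 − 309.15/659.26 = 0.5311.
Q_H = W/η = 190/0.5311 = 358 kJ.

Q_H ≈ 358 kJ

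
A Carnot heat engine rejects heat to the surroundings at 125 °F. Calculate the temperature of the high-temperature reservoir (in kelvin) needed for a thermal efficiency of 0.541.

T_H ≈ 708 K

T_C = 125 °F → (125 − 32) × 5/9 = 51.67 °C = 324.82 K.
From η = 1 − T_C/T_H, solving for T_H gives T_H = T_C/(1 − η) = 324.82/(1 − 0.541) = 708 K.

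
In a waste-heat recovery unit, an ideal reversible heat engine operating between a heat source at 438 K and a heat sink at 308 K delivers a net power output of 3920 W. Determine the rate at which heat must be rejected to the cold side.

η_rev = 1 − T_C/T_H = 1 − 308.00/438.00 = 0.2968.
Since Q_C/Q_H = T_C/T_H and Q_H = W/η, Q_C = W·T_C/(T_H − T_C) = 3920 × 308.00/130.00 = 9287 W.

Q̇_C ≈ 9287 W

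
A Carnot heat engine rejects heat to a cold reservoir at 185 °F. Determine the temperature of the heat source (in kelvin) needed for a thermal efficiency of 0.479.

T_H ≈ 687 K

T_C = 185 °F → (185 − 32) × 5/9 = 85.00 °C = 358.15 K.
From η = 1 − T_C/T_H, solving for T_H gives T_H = T_C/(1 − η) = 358.15/(1 − 0.479) = 687 K.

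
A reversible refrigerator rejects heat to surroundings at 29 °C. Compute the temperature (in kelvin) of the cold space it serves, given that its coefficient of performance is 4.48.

T_H = 29 °C → 29 + 273.15 = 302.15 K.
COP_R = T_C/(T_H − T_C) ⇒ T_C = T_H·COP_R/(1 + COP_R) = 302.15 × 4.48/(1 + 4.48) = 247 K.

T_C ≈ 247 K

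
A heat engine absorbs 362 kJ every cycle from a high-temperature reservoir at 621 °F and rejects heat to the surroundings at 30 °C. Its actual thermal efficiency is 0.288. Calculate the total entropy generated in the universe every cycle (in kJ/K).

T_H = 621 °F → (621 − 32) × 5/9 = 327.22 °C = 600.37 K.
T_C = 30 °C → 30 + 273.15 = 303.15 K.
W = η·Q_H = 0.288 × 362 = 104.3 kJ, so Q_C = Q_H − W = 257.7 kJ.
Reservoir entropy changes: ΔS_H = −Q_H/T_H = −362/600.37 = -0.6030 kJ/K and ΔS_C = +Q_C/T_C = 257.7/303.15 = 0.8502 kJ/K.
ΔS_univ = −Q_H/T_H + Q_C/T_C = 0.247 kJ/K (> 0, since η = 0.288 < η_Carnot = 0.495).

ΔS_univ ≈ 0.247 kJ/K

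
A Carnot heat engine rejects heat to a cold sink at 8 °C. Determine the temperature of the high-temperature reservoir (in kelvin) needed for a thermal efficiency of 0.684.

T_C = 8 °C → 8 + 273.15 = 281.15 K.
From η = 1 − T_C/T_H, solving for T_H gives T_H = T_C/(1 − η) = 281.15/(1 − 0.684) = 890 K.

T_H ≈ 890 K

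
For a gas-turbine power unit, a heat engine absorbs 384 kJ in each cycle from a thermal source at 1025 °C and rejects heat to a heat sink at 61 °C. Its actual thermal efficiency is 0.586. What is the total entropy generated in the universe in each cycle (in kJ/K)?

ΔS_univ ≈ 0.180 kJ/K

T_H = 1025 °C → 1025 + 273.15 = 1298.15 K.
T_C = 61 °C → 61 + 273.15 = 334.15 K.
W = η·Q_H = 0.586 × 384 = 225.0 kJ, so Q_C = Q_H − W = 159.0 kJ.
Entropy balance on the reservoirs: −Q_H/T_H = -0.2958 kJ/K, +Q_C/T_C = 0.4758 kJ/K.
ΔS_univ = −Q_H/T_H + Q_C/T_C = 0.180 kJ/K (> 0, since η = 0.586 < η_Carnot = 0.743).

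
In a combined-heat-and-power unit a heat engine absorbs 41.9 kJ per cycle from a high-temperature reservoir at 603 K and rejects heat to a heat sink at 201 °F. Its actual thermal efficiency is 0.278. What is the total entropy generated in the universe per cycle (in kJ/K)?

T_C = 201 °F → (201 − 32) × 5/9 = 93.89 °C = 367.04 K.
W = η·Q_H = 0.278 × 41.9 = 11.65 kJ, so Q_C = Q_H − W = 30.25 kJ.
Reservoir entropy changes: ΔS_H = −Q_H/T_H = −41.9/603.00 = -0.06949 kJ/K and ΔS_C = +Q_C/T_C = 30.25/367.04 = 0.08242 kJ/K.
ΔS_univ = −Q_H/T_H + Q_C/T_C = 0.01294 kJ/K (> 0, since η = 0.278 < η_Carnot = 0.391).

ΔS_univ ≈ 0.01294 kJ/K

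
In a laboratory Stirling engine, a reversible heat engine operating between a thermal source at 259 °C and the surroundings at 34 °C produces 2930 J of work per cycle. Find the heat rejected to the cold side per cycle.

T_H = 259 °C → 259 + 273.15 = 532.15 K.
T_C = 34 °C → 34 + 273.15 = 307.15 K.
Since the cycle is reversible, η = 1 − T_C/T_H = 1 − 307.15/532.15 = 0.4228.
Since Q_C/Q_H = T_C/T_H and Q_H = W/η, Q_C = W·T_C/(T_H − T_C) = 2930 × 307.15/225.00 = 4000 J.

Q_C ≈ 4000 J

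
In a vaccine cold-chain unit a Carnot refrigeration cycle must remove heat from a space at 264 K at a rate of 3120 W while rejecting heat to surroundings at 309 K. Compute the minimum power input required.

Ẇ_in ≈ 531.8 W

COP_R = T_C/(T_H − T_C) = 264.00/45.00 = 5.8667.
W = Q_C/COP_R = 3120/5.8667 = 531.8 W.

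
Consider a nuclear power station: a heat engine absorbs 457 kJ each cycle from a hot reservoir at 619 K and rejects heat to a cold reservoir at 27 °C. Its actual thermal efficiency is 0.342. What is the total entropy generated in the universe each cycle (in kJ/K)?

T_C = 27 °C → 27 + 273.15 = 300.15 K.
W = η·Q_H = 0.342 × 457 = 156.3 kJ, so Q_C = Q_H − W = 300.7 kJ.
The hot reservoir loses entropy Q_H/T_H = 457/619.00 = 0.7383 kJ/K; the cold reservoir gains Q_C/T_C = 300.7/300.15 = 1.002 kJ/K.
ΔS_univ = −Q_H/T_H + Q_C/T_C = 0.264 kJ/K (> 0, since η = 0.342 < η_Carnot = 0.515).

ΔS_univ ≈ 0.264 kJ/K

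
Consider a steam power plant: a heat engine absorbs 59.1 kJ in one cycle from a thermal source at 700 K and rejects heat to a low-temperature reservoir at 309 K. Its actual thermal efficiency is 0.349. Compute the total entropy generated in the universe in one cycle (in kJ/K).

W = η·Q_H = 0.349 × 59.1 = 20.63 kJ, so Q_C = Q_H − W = 38.47 kJ.
Reservoir entropy changes: ΔS_H = −Q_H/T_H = −59.1/700.00 = -0.08443 kJ/K and ΔS_C = +Q_C/T_C = 38.47/309.00 = 0.1245 kJ/K.
ΔS_univ = −Q_H/T_H + Q_C/T_C = 0.04008 kJ/K (> 0, since η = 0.349 < η_Carnot = 0.559).

ΔS_univ ≈ 0.04008 kJ/K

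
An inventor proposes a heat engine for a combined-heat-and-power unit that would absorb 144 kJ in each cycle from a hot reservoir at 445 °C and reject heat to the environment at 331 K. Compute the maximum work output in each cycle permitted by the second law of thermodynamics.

W_max ≈ 77.6 kJ

T_H = 445 °C → 445 + 273.15 = 718.15 K.
By the Carnot theorem, η_max = 1 − T_C/T_H = 1 − 331.00/718.15 = 0.5391.
W_max = η_max · Q_H = 0.5391 × 144 = 77.6 kJ.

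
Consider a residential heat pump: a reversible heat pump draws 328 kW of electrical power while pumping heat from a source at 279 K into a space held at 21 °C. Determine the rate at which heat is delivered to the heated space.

T_H = 21 °C → 21 + 273.15 = 294.15 K.
For a reversible heat pump, COP_HP = T_H/(T_H − T_C) = 294.15/15.15 = 19.4158.
Q_H = COP_HP · W = 19.4158 × 328 = 6370 kW.

Q̇_H ≈ 6370 kW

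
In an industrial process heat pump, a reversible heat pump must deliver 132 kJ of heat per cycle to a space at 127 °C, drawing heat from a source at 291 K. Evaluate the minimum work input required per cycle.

T_H = 127 °C → 127 + 273.15 = 400.15 K.
COP_HP = T_H/(T_H − T_C) = 400.15/109.15 = 3.6661.
W = Q_H/COP_HP = 132/3.6661 = 36.0 kJ.

W_in ≈ 36.0 kJ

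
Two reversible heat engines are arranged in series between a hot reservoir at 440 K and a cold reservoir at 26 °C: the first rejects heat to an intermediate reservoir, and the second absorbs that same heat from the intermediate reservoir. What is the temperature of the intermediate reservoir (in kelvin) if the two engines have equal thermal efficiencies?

T_m ≈ 362.8 K

T_C = 26 °C → 26 + 273.15 = 299.15 K.
Equal efficiencies require 1 − T_m/T_H = 1 − T_C/T_m, i.e. T_m/T_H = T_C/T_m, so T_m = √(T_H·T_C) = √(440.00 × 299.15) = 362.8 K.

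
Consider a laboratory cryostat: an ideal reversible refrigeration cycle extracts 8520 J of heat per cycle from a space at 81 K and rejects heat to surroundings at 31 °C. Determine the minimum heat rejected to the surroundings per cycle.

Q_H ≈ 31990 J

T_H = 31 °C → 31 + 273.15 = 304.15 K.
For a reversible cycle Q_H/Q_C = T_H/T_C, so Q_H = Q_C·T_H/T_C = 8520 × 304.15/81.00 = 31990 J.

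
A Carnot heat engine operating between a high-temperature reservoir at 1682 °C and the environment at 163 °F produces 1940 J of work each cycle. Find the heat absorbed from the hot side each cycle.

Q_H ≈ 2360 J

T_H = 1682 °C → 1682 + 273.15 = 1955.15 K.
T_C = 163 °F → (163 − 32) × 5/9 = 72.78 °C = 345.93 K.
Carnot efficiency: η = 1 − T_C/T_H = 1 − 345.93/1955.15 = 0.8231.
Q_H = W/η = 1940/0.8231 = 2360 J.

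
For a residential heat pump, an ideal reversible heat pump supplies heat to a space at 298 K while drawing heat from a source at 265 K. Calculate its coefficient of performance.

COP_HP ≈ 9.030

COP_HP = T_H/(T_H − T_C) = 298.00/(298.00 − 265.00) = 9.030.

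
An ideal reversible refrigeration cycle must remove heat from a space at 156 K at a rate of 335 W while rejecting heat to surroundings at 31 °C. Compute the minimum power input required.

T_H = 31 °C → 31 + 273.15 = 304.15 K.
COP_R = T_C/(T_H − T_C) = 156.00/148.15 = 1.0530.
W = Q_C/COP_R = 335/1.0530 = 318 W.

Ẇ_in ≈ 318 W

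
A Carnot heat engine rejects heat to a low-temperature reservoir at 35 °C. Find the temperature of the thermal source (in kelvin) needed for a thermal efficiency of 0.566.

T_C = 35 °C → 35 + 273.15 = 308.15 K.
From η = 1 − T_C/T_H, solving for T_H gives T_H = T_C/(1 − η) = 308.15/(1 − 0.566) = 710 K.

T_H ≈ 710 K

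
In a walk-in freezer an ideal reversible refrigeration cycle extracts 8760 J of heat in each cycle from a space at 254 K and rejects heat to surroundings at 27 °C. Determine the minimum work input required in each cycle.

W_in ≈ 1592 J

T_H = 27 °C → 27 + 273.15 = 300.15 K.
For a reversible refrigerator, COP_R = T_C/(T_H − T_C) = 254.00/46.15 = 5.5038.
W = Q_C/COP_R = 8760/5.5038 = 1592 J.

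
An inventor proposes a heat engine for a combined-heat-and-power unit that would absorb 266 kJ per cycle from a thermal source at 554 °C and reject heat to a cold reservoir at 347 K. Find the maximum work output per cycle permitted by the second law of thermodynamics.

T_H = 554 °C → 554 + 273.15 = 827.15 K.
The upper bound on efficiency is η_max = 1 − T_C/T_H = 1 − 347.00/827.15 = 0.5805.
W_max = η_max · Q_H = 0.5805 × 266 = 154 kJ.

W_max ≈ 154 kJ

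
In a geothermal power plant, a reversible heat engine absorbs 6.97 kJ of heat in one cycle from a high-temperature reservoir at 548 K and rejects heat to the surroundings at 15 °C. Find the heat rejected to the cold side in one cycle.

Q_C ≈ 3.66 kJ

T_C = 15 °C → 15 + 273.15 = 288.15 K.
The Carnot efficiency is η = 1 − T_C/T_H = 1 − 288.15/548.00 = 0.4742.
For a reversible cycle Q_C/Q_H = T_C/T_H, so Q_C = 6.97 × 288.15/548.00 = 3.66 kJ.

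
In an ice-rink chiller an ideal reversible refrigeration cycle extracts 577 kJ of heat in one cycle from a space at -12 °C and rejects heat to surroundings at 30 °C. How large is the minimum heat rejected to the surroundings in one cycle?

T_H = 30 °C → 30 + 273.15 = 303.15 K.
T_C = -12 °C → -12 + 273.15 = 261.15 K.
For a reversible cycle Q_H/Q_C = T_H/T_C, so Q_H = Q_C·T_H/T_C = 577 × 303.15/261.15 = 670 kJ.

Q_H ≈ 670 kJ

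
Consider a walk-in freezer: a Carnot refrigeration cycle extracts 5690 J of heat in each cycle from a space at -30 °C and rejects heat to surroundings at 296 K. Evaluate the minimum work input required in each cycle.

W_in ≈ 1237 J

T_C = -30 °C → -30 + 273.15 = 243.15 K.
COP_R = T_C/(T_H − T_C) = 243.15/52.85 = 4.6008.
W = Q_C/COP_R = 5690/4.6008 = 1237 J.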